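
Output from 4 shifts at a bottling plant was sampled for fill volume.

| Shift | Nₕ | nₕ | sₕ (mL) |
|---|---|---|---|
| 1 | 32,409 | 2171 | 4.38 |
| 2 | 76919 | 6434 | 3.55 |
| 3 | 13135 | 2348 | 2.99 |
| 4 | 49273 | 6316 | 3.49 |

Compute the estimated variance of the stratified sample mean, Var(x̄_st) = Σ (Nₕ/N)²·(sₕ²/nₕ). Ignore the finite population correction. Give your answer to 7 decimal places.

N = 171736. Term for each stratum: Wₕ²sₕ²/nₕ.
Var(x̄_st) = 0.0003147002 + 0.0003929346 + 0.0000222732 + 0.0001587465 = 0.0008886543 → 0.0008887.

0.0008887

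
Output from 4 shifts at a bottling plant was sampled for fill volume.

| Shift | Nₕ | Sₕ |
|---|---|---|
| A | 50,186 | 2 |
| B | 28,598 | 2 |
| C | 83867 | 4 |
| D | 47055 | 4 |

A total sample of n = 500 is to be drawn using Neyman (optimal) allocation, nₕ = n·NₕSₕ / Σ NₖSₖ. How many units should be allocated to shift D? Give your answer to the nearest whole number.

A: NₕSₕ = 50186·2 = 100372
B: NₕSₕ = 28598·2 = 57196
C: NₕSₕ = 83867·4 = 335468
D: NₕSₕ = 47055·4 = 188220
Σ NₕSₕ = 681256.
n_D = 500·188220/681256 = 138.142... → 138.

138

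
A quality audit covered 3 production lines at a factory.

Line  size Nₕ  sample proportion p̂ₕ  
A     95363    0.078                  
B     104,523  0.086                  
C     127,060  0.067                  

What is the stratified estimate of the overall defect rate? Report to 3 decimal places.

Wₕ = Nₕ/N with N = 326946: 0.2917, 0.3197, 0.3886.
p̂_st = 0.2917·0.078 + 0.3197·0.086 + 0.3886·0.067 ≈ 0.07628... → 0.076.

0.076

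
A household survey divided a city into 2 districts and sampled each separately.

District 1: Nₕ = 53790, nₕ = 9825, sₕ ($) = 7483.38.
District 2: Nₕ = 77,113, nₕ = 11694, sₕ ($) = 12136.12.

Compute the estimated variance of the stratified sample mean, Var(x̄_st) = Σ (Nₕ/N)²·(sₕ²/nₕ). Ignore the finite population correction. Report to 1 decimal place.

N = 130903. Term for each stratum: Wₕ²sₕ²/nₕ.
Var(x̄_st) = 962.4251 + 4370.7165 = 5333.1415 → 5333.1.

5333.1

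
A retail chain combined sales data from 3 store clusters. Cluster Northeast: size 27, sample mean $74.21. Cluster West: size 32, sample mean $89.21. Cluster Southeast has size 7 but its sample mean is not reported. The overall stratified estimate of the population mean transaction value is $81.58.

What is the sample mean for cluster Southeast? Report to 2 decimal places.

Σ Nₕx̄ₕ = N·μ, so 7·x̄_Southeast = 66·81.58 − (27·74.21 + 32·89.21).
= 5384.28 − 4858.39 = 525.89.
x̄_Southeast = 525.89 / 7 = 75.1271... → 75.13.

75.13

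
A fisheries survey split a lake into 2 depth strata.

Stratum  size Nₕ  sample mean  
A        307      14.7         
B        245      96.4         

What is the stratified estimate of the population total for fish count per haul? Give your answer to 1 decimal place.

Population total = Σ Nₕ·x̄ₕ (each stratum's size times its mean).
307·14.7 + 245·96.4 = 4512.9 + 23618 = 28130.9.

28130.9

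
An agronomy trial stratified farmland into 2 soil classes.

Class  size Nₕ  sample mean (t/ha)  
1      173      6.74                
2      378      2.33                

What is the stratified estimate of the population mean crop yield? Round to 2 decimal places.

N = 551; weights Wₕ = Nₕ/N = (0.3140, 0.6860).
x̄_st = Σ Wₕ·x̄ₕ = 0.3140·6.74 + 0.6860·2.33 ≈ 3.7146...
→ 3.71.

3.71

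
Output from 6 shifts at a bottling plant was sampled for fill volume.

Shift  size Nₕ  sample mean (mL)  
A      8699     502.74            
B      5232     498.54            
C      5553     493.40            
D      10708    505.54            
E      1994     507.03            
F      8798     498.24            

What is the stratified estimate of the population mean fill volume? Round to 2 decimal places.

500.91

x̄_st = (Σ Nₕx̄ₕ) / (Σ Nₕ) = (8699·502.74 + 5232·498.54 + 5553·493.40 + 10708·505.54 + 1994·507.03 + 8798·498.24) / 40984
= 20529402.4 / 40984 = 500.9126... → 500.91.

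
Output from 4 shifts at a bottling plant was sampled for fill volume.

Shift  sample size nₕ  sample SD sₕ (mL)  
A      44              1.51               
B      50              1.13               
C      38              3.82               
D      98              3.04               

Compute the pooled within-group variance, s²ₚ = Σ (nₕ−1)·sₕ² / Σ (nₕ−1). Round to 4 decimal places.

7.0662

Degrees of freedom: 43 + 49 + 37 + 97 = 226.
Σ(nₕ−1)sₕ² = 43·2.2801 + 49·1.2769 + 37·14.5924 + 97·9.2416 = 1596.9664.
s²ₚ = 1596.9664 / 226 = 7.066223... → 7.0662.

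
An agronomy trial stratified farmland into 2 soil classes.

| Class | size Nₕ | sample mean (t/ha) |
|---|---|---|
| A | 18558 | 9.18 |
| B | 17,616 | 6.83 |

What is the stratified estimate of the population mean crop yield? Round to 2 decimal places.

8.04

N = 18558 + 17616 = 36174.
Weight each subgroup mean by Nₕ/N and sum.
Σ Nₕx̄ₕ = 18558·9.18 + 17616·6.83 = 170362.44 + 120317.28 = 290679.72.
Divide by N: 290679.72 / 36174 = 8.0356... → 8.04.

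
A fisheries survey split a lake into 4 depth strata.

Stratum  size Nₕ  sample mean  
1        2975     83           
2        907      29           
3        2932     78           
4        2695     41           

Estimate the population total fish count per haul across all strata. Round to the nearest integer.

612419

Estimate total by summing Nₕ·x̄ₕ over strata.
2975·83 + 907·29 + 2932·78 + 2695·41 = 246925 + 26303 + 228696 + 110495 = 612419.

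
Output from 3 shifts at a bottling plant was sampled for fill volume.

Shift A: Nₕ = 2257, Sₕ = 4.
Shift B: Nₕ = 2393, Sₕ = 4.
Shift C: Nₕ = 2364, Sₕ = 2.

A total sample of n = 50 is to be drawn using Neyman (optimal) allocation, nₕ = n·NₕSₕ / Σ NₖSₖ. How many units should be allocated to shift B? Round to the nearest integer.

A: NₕSₕ = 2257·4 = 9028
B: NₕSₕ = 2393·4 = 9572
C: NₕSₕ = 2364·2 = 4728
Σ NₕSₕ = 23328.
n_B = 50·9572/23328 = 20.516... → 21.

21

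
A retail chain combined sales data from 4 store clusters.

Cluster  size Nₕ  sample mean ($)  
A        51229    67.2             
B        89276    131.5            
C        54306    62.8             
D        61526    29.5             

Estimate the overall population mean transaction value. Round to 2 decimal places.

N = 256337; weights Wₕ = Nₕ/N = (0.1999, 0.3483, 0.2119, 0.2400).
x̄_st = Σ Wₕ·x̄ₕ = 0.1999·67.2 + 0.3483·131.5 + 0.2119·62.8 + 0.2400·29.5 ≈ 79.6132...
→ 79.61.

79.61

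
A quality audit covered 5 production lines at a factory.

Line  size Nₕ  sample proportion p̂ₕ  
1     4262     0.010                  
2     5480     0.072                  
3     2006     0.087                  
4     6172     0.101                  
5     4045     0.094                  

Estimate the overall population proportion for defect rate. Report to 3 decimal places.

0.074

Wₕ = Nₕ/N with N = 21965: 0.1940, 0.2495, 0.0913, 0.2810, 0.1842.
p̂_st = 0.1940·0.010 + 0.2495·0.072 + 0.0913·0.087 + 0.2810·0.101 + 0.1842·0.094 ≈ 0.07354... → 0.074.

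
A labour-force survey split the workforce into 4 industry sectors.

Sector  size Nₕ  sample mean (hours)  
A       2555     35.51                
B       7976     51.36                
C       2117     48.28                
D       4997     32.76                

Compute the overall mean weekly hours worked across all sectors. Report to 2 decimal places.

N = 17645; weights Wₕ = Nₕ/N = (0.1448, 0.4520, 0.1200, 0.2832).
x̄_st = Σ Wₕ·x̄ₕ = 0.1448·35.51 + 0.4520·51.36 + 0.1200·48.28 + 0.2832·32.76 ≈ 43.4279...
→ 43.43.

43.43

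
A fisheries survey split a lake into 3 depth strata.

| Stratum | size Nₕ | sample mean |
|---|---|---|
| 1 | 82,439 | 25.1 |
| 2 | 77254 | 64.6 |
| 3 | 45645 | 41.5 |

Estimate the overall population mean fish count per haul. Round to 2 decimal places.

x̄_st = (Σ Nₕx̄ₕ) / (Σ Nₕ) = (82439·25.1 + 77254·64.6 + 45645·41.5) / 205338
= 8954094.8 / 205338 = 43.6066... → 43.61.

43.61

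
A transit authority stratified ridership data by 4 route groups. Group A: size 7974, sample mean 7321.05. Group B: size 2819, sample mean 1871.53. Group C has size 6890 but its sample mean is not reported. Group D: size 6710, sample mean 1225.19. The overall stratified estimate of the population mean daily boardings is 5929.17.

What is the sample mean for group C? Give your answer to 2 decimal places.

N = 7974 + 2819 + 6890 + 6710 = 24393.
Overall total = μ·N = 5929.17·24393 = 144630243.81.
Subtract the known strata: 7974·7321.05 + 2819·1871.53 + 6710·1225.19 = 71874920.67.
Remaining total for group C: 144630243.81 − 71874920.67 = 72755323.14.
Divide by its size: 72755323.14 / 6890 = 10559.5534... → 10559.55.

10559.55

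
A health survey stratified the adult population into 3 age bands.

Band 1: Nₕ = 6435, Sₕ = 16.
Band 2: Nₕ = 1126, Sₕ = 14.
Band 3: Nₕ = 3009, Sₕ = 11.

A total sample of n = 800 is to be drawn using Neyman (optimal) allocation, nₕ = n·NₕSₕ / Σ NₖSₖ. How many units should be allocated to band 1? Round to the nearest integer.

543

Σ NₕSₕ = 6435·16 + 1126·14 + 3009·11 = 151823.
Share for 1: 102960/151823 = 0.67816.
n_1 = 800 × 0.67816 = 542.526... → 543.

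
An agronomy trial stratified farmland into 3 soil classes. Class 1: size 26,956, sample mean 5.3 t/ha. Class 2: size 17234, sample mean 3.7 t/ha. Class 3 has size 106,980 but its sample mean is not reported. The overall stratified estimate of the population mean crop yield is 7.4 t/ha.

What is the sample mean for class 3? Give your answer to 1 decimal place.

N = 26956 + 17234 + 106980 = 151170.
Overall total = μ·N = 7.4·151170 = 1118658.
Subtract the known strata: 26956·5.3 + 17234·3.7 = 206632.6.
Remaining total for class 3: 1118658 − 206632.6 = 912025.4.
Divide by its size: 912025.4 / 106980 = 8.525... → 8.5.

8.5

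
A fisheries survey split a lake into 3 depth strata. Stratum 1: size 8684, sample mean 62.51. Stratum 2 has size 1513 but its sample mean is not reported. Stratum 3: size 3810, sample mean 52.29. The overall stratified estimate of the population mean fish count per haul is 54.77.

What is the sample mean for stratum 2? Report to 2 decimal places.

Σ Nₕx̄ₕ = N·μ, so 1513·x̄_2 = 14007·54.77 − (8684·62.51 + 3810·52.29).
= 767163.39 − 742061.74 = 25101.65.
x̄_2 = 25101.65 / 1513 = 16.5906... → 16.59.

16.59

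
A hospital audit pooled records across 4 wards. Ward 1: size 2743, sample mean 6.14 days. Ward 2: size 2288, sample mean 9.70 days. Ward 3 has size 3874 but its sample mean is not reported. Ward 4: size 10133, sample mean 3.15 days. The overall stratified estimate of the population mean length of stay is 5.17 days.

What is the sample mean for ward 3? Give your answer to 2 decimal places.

7.09

N = 2743 + 2288 + 3874 + 10133 = 19038.
Overall total = μ·N = 5.17·19038 = 98426.46.
Subtract the known strata: 2743·6.14 + 2288·9.70 + 10133·3.15 = 70954.57.
Remaining total for ward 3: 98426.46 − 70954.57 = 27471.89.
Divide by its size: 27471.89 / 3874 = 7.0914... → 7.09.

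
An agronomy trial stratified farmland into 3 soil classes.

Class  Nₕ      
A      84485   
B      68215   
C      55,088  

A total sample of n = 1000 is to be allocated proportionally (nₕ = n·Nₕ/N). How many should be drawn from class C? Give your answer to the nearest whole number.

265

Share of class C = 55088/207788 = 0.26512.
Allocate 1000 × 0.26512 = 265.116... → 265.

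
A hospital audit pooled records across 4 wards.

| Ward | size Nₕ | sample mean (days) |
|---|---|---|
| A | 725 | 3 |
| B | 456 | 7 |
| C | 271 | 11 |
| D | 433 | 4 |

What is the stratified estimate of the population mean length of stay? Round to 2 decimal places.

N = 1885; weights Wₕ = Nₕ/N = (0.3846, 0.2419, 0.1438, 0.2297).
x̄_st = Σ Wₕ·x̄ₕ = 0.3846·3 + 0.2419·7 + 0.1438·11 + 0.2297·4 ≈ 5.3475...
→ 5.35.

5.35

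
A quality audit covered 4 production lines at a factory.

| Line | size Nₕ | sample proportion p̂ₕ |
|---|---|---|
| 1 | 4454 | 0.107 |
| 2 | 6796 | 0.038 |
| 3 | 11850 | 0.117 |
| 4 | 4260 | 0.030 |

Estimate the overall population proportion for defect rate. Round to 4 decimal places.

Wₕ = Nₕ/N with N = 27360: 0.1628, 0.2484, 0.4331, 0.1557.
p̂_st = 0.1628·0.107 + 0.2484·0.038 + 0.4331·0.117 + 0.1557·0.030 ≈ 0.082203... → 0.0822.

0.0822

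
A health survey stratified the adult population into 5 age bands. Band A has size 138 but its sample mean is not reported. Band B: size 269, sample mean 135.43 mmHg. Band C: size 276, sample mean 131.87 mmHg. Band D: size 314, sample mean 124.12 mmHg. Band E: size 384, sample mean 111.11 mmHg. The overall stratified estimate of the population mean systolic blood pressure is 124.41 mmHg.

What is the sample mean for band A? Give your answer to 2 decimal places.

Σ Nₕx̄ₕ = N·μ, so 138·x̄_A = 1381·124.41 − (269·135.43 + 276·131.87 + 314·124.12 + 384·111.11).
= 171810.21 − 154466.71 = 17343.5.
x̄_A = 17343.5 / 138 = 125.6775... → 125.68.

125.68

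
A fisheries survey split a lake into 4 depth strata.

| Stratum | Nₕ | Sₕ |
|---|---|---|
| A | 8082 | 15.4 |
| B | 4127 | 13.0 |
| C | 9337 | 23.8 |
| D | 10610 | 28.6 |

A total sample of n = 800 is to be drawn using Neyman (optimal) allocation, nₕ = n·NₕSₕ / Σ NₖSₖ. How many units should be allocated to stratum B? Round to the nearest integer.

61

Σ NₕSₕ = 8082·15.4 + 4127·13.0 + 9337·23.8 + 10610·28.6 = 703780.4.
Share for B: 53651/703780.4 = 0.07623.
n_B = 800 × 0.07623 = 60.986... → 61.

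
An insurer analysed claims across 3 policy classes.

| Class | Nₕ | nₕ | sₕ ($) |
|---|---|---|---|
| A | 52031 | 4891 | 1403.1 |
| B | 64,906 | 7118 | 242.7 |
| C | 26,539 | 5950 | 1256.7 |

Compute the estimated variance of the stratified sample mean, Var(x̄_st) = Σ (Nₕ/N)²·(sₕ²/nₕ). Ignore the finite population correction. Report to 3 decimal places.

N = 143476. Term for each stratum: Wₕ²sₕ²/nₕ.
Var(x̄_st) = 52.935304 + 1.693529 + 9.081485 = 63.710318 → 63.710.

63.710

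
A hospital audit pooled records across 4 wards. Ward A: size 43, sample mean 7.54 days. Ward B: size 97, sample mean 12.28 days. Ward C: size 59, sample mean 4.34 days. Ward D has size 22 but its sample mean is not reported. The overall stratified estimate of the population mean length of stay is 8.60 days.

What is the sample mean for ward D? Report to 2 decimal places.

N = 43 + 97 + 59 + 22 = 221.
Overall total = μ·N = 8.60·221 = 1900.6.
Subtract the known strata: 43·7.54 + 97·12.28 + 59·4.34 = 1771.44.
Remaining total for ward D: 1900.6 − 1771.44 = 129.16.
Divide by its size: 129.16 / 22 = 5.8709... → 5.87.

5.87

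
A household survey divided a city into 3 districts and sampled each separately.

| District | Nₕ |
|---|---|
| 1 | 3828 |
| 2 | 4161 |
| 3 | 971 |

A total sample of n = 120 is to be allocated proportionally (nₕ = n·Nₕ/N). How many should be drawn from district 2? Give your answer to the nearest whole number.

N = 3828 + 4161 + 971 = 8960.
n_2 = 120·4161/8960 = 55.728... → 56.

56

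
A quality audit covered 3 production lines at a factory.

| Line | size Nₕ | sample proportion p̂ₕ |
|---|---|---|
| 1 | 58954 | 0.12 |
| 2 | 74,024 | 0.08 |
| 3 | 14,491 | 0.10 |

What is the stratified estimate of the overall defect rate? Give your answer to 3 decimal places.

0.098

Wₕ = Nₕ/N with N = 147469: 0.3998, 0.5020, 0.0983.
p̂_st = 0.3998·0.12 + 0.5020·0.08 + 0.0983·0.10 ≈ 0.09796... → 0.098.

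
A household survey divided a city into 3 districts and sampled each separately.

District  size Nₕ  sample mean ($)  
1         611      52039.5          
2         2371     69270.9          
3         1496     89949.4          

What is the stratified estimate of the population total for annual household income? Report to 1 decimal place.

Estimate total by summing Nₕ·x̄ₕ over strata.
611·52039.5 + 2371·69270.9 + 1496·89949.4 = 31796134.5 + 164241303.9 + 134564302.4 = 330601740.8.

330601740.8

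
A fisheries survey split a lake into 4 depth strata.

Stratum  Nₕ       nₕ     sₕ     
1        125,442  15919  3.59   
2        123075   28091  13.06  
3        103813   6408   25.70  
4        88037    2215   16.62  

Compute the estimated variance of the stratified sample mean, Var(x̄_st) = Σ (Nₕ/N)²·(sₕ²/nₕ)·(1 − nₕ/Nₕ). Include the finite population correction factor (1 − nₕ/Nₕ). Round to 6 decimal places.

0.010657

N = 440367; Wₕ = Nₕ/N.
stratum 1: (125442/440367)²·3.59²/15919·(1 − 15919/125442) = 0.000057358
stratum 2: (123075/440367)²·13.06²/28091·(1 − 28091/123075) = 0.000366024
stratum 3: (103813/440367)²·25.70²/6408·(1 − 6408/103813) = 0.005374613
stratum 4: (88037/440367)²·16.62²/2215·(1 − 2215/88037) = 0.004858729
Sum = 0.010656724 → 0.010657.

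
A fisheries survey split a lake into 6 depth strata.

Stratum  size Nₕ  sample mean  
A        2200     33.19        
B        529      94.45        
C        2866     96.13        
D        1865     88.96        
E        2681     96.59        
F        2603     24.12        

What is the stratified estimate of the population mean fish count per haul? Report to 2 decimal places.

69.53

N = 2200 + 529 + 2866 + 1865 + 2681 + 2603 = 12744.
The stratified mean weights each stratum mean by its population share Nₕ/N.
Σ Nₕx̄ₕ = 2200·33.19 + 529·94.45 + 2866·96.13 + 1865·88.96 + 2681·96.59 + 2603·24.12 = 73018 + 49964.05 + 275508.58 + 165910.4 + 258957.79 + 62784.36 = 886143.18.
Divide by N: 886143.18 / 12744 = 69.5341... → 69.53.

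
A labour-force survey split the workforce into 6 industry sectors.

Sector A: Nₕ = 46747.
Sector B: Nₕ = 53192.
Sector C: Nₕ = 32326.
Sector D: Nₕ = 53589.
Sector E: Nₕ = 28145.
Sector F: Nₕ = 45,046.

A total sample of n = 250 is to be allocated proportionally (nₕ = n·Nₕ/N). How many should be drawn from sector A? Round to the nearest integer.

Share of sector A = 46747/259045 = 0.18046.
Allocate 250 × 0.18046 = 45.115... → 45.

45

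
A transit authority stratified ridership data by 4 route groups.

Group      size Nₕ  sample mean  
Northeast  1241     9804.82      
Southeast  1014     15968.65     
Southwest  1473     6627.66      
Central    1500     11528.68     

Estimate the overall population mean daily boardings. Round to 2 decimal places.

N = 1241 + 1014 + 1473 + 1500 = 5228.
Overall mean = Σ (Nₕ/N)·x̄ₕ — weight by population share, not a simple average.
Σ Nₕx̄ₕ = 1241·9804.82 + 1014·15968.65 + 1473·6627.66 + 1500·11528.68 = 12167781.62 + 16192211.1 + 9762543.18 + 17293020 = 55415555.9.
Divide by N: 55415555.9 / 5228 = 10599.7620... → 10599.76.

10599.76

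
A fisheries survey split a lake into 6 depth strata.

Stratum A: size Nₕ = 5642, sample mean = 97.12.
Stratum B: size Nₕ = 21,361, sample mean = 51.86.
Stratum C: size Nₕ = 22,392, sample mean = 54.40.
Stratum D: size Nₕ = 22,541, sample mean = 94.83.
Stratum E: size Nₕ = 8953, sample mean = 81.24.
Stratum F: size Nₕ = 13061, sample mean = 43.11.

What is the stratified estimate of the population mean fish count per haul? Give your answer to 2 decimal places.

N = 5642 + 21361 + 22392 + 22541 + 8953 + 13061 = 93950.
Weight each subgroup mean by Nₕ/N and sum.
Σ Nₕx̄ₕ = 5642·97.12 + 21361·51.86 + 22392·54.40 + 22541·94.83 + 8953·81.24 + 13061·43.11 = 547951.04 + 1107781.46 + 1218124.8 + 2137563.03 + 727341.72 + 563059.71 = 6301821.76.
Divide by N: 6301821.76 / 93950 = 67.0763... → 67.08.

67.08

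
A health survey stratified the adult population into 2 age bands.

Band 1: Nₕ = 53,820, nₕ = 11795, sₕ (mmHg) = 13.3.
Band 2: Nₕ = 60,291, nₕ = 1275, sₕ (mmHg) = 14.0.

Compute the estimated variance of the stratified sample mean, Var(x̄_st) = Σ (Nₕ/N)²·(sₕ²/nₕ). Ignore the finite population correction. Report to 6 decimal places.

N = 114111; Wₕ = Nₕ/N.
band 1: (53820/114111)²·13.3²/11795 = 0.003336090
band 2: (60291/114111)²·14.0²/1275 = 0.042913688
Sum = 0.046249777 → 0.046250.

0.046250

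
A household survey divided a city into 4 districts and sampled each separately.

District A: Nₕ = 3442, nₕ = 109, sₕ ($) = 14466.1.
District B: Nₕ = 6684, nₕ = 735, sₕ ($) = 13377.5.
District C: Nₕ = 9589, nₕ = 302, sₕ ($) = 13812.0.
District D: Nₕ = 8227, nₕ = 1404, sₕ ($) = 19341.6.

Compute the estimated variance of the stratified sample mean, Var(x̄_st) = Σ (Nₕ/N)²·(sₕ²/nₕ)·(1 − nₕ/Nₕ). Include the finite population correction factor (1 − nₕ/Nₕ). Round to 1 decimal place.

131818.1

N = 27942; Wₕ = Nₕ/N.
district A: (3442/27942)²·14466.1²/109·(1 − 109/3442) = 28210.2952
district B: (6684/27942)²·13377.5²/735·(1 − 735/6684) = 12400.1807
district C: (9589/27942)²·13812.0²/302·(1 − 302/9589) = 72050.9952
district D: (8227/27942)²·19341.6²/1404·(1 − 1404/8227) = 19156.6506
Sum = 131818.1218 → 131818.1.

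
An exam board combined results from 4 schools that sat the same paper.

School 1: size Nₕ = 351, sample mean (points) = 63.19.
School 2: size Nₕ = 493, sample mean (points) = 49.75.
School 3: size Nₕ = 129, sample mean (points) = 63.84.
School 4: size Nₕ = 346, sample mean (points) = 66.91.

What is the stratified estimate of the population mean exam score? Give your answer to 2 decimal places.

59.21

x̄_st = (Σ Nₕx̄ₕ) / (Σ Nₕ) = (351·63.19 + 493·49.75 + 129·63.84 + 346·66.91) / 1319
= 78092.66 / 1319 = 59.2060... → 59.21.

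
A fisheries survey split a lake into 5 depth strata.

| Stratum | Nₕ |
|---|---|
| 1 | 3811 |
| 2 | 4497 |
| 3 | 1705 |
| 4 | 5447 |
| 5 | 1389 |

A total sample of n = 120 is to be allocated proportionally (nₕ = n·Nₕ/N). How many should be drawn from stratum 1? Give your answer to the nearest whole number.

N = 3811 + 4497 + 1705 + 5447 + 1389 = 16849.
n_1 = 120·3811/16849 = 27.142... → 27.

27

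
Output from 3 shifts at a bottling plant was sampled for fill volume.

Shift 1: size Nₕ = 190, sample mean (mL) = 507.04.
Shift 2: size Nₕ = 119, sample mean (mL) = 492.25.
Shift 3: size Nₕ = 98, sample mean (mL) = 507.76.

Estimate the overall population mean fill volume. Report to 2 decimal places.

502.89

x̄_st = (Σ Nₕx̄ₕ) / (Σ Nₕ) = (190·507.04 + 119·492.25 + 98·507.76) / 407
= 204675.83 / 407 = 502.8890... → 502.89.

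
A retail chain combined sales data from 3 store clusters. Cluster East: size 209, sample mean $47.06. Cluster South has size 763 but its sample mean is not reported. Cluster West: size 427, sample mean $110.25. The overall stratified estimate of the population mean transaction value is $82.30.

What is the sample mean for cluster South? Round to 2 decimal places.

Σ Nₕx̄ₕ = N·μ, so 763·x̄_South = 1399·82.30 − (209·47.06 + 427·110.25).
= 115137.7 − 56912.29 = 58225.41.
x̄_South = 58225.41 / 763 = 76.3112... → 76.31.

76.31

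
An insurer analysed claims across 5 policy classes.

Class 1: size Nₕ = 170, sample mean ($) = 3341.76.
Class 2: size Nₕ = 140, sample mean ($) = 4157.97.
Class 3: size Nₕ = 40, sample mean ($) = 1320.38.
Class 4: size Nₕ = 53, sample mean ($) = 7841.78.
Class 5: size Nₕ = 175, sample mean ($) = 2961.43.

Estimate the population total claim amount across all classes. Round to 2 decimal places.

1: 170·3341.76 = 568099.2
2: 140·4157.97 = 582115.8
3: 40·1320.38 = 52815.2
4: 53·7841.78 = 415614.34
5: 175·2961.43 = 518250.25
τ̂ = Σ Nₕx̄ₕ = 2136894.79.

2136894.79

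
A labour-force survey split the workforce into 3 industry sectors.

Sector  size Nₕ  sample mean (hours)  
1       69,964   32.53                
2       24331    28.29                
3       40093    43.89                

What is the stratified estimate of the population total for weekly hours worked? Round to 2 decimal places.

4723934.68

1: 69964·32.53 = 2275928.92
2: 24331·28.29 = 688323.99
3: 40093·43.89 = 1759681.77
τ̂ = Σ Nₕx̄ₕ = 4723934.68.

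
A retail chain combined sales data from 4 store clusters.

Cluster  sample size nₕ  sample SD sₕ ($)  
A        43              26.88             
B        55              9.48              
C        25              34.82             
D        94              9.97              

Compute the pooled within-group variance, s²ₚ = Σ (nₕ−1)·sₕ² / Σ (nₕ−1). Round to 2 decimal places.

345.27

A: (43−1)·26.88² = 42·722.5344 = 30346.4448
B: (55−1)·9.48² = 54·89.8704 = 4853.0016
C: (25−1)·34.82² = 24·1212.4324 = 29098.3776
D: (94−1)·9.97² = 93·99.4009 = 9244.2837
Numerator = 73542.1077; denominator = Σ(nₕ−1) = 213.
s²ₚ = 73542.1077/213 = 345.2681... → 345.27.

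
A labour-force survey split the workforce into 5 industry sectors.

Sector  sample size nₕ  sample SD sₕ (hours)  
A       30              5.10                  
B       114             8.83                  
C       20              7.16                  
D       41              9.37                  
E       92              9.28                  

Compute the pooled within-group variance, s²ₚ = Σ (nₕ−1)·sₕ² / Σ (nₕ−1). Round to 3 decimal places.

A: (30−1)·5.10² = 29·26.01 = 754.29
B: (114−1)·8.83² = 113·77.9689 = 8810.4857
C: (20−1)·7.16² = 19·51.2656 = 974.0464
D: (41−1)·9.37² = 40·87.7969 = 3511.876
E: (92−1)·9.28² = 91·86.1184 = 7836.7744
Numerator = 21887.4725; denominator = Σ(nₕ−1) = 292.
s²ₚ = 21887.4725/292 = 74.95710... → 74.957.

74.957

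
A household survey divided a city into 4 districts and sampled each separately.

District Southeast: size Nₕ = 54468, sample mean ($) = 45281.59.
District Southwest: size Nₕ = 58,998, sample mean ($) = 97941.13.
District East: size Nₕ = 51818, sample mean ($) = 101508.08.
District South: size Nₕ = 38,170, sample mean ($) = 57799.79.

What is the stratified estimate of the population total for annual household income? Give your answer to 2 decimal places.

15710892105.60

Southeast: 54468·45281.59 = 2466397644.12
Southwest: 58998·97941.13 = 5778330787.74
East: 51818·101508.08 = 5259945689.44
South: 38170·57799.79 = 2206217984.3
τ̂ = Σ Nₕx̄ₕ = 15710892105.60.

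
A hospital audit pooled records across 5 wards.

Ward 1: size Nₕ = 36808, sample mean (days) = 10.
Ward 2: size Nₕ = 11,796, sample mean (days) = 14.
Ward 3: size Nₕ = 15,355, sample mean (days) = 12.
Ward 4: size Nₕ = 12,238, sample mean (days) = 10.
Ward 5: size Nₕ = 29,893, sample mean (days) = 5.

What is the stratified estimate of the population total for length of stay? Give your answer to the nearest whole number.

Population total = Σ Nₕ·x̄ₕ (each stratum's size times its mean).
36808·10 + 11796·14 + 15355·12 + 12238·10 + 29893·5 = 368080 + 165144 + 184260 + 122380 + 149465 = 989329.

989329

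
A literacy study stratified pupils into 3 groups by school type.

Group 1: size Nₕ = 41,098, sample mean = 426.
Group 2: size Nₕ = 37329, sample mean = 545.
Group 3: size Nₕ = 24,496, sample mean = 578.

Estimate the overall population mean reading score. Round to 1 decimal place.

N = 102923; weights Wₕ = Nₕ/N = (0.3993, 0.3627, 0.2380).
x̄_st = Σ Wₕ·x̄ₕ = 0.3993·426 + 0.3627·545 + 0.2380·578 ≈ 505.336...
→ 505.3.

505.3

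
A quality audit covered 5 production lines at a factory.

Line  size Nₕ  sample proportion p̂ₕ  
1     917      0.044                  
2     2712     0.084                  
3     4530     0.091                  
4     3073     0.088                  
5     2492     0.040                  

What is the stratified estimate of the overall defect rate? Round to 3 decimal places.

N = 917 + 2712 + 4530 + 3073 + 2492 = 13724.
Overall proportion = Σ (Nₕ/N)·p̂ₕ.
Σ Nₕp̂ₕ = 40.348 + 227.808 + 412.23 + 270.424 + 99.68 = 1050.49.
1050.49 / 13724 = 0.07654... → 0.077.

0.077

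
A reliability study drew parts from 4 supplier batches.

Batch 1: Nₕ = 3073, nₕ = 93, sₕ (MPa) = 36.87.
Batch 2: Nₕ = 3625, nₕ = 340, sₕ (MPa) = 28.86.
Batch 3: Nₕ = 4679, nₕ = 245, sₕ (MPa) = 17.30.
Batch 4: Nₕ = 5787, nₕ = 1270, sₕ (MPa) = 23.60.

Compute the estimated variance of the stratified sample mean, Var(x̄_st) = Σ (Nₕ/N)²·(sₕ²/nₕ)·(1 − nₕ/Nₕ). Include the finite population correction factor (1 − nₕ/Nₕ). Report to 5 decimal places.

N = 17164; Wₕ = Nₕ/N.
batch 1: (3073/17164)²·36.87²/93·(1 − 93/3073) = 0.45436528
batch 2: (3625/17164)²·28.86²/340·(1 − 340/3625) = 0.09901936
batch 3: (4679/17164)²·17.30²/245·(1 − 245/4679) = 0.08602761
batch 4: (5787/17164)²·23.60²/1270·(1 − 1270/5787) = 0.03891230
Sum = 0.67832454 → 0.67832.

0.67832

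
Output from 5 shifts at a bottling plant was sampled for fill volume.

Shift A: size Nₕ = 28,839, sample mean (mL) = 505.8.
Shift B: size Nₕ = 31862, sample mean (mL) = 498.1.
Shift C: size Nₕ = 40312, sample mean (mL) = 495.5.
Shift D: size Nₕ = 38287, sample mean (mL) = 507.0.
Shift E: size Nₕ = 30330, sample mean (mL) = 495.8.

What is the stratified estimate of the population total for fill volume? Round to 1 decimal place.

84880947.4

Estimate total by summing Nₕ·x̄ₕ over strata.
28839·505.8 + 31862·498.1 + 40312·495.5 + 38287·507.0 + 30330·495.8 = 14586766.2 + 15870462.2 + 19974596 + 19411509 + 15037614 = 84880947.4.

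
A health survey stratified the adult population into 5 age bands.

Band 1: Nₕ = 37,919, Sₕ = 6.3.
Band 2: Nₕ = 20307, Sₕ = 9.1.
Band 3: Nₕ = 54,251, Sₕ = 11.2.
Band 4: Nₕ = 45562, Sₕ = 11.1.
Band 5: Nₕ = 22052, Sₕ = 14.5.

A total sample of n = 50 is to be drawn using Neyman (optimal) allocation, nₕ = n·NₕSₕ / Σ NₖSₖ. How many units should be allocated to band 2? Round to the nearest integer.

Σ NₕSₕ = 37919·6.3 + 20307·9.1 + 54251·11.2 + 45562·11.1 + 22052·14.5 = 1856786.8.
Share for 2: 184793.7/1856786.8 = 0.09952.
n_2 = 50 × 0.09952 = 4.976... → 5.

5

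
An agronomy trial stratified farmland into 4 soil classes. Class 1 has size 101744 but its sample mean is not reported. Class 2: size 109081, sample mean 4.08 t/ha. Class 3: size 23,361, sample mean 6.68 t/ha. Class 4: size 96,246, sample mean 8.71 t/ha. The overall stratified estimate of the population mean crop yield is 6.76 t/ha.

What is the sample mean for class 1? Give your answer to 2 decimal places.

Σ Nₕx̄ₕ = N·μ, so 101744·x̄_1 = 330432·6.76 − (109081·4.08 + 23361·6.68 + 96246·8.71).
= 2233720.32 − 1439404.62 = 794315.7.
x̄_1 = 794315.7 / 101744 = 7.8070... → 7.81.

7.81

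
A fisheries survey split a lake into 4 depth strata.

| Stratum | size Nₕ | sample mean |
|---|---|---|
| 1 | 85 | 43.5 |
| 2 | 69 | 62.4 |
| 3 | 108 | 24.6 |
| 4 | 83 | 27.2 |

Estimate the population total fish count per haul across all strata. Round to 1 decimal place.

12917.5

1: 85·43.5 = 3697.5
2: 69·62.4 = 4305.6
3: 108·24.6 = 2656.8
4: 83·27.2 = 2257.6
τ̂ = Σ Nₕx̄ₕ = 12917.5.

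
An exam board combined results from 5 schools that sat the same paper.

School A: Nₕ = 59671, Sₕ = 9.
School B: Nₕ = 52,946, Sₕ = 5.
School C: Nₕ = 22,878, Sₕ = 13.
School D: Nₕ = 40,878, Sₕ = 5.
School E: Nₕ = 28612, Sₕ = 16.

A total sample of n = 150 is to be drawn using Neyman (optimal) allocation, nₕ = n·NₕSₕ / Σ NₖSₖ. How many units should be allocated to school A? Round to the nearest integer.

Σ NₕSₕ = 59671·9 + 52946·5 + 22878·13 + 40878·5 + 28612·16 = 1761365.
Share for A: 537039/1761365 = 0.30490.
n_A = 150 × 0.30490 = 45.735... → 46.

46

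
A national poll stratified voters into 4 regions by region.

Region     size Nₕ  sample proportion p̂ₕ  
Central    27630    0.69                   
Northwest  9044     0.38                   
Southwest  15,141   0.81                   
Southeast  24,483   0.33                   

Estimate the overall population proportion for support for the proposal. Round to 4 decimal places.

0.5615

Wₕ = Nₕ/N with N = 76298: 0.3621, 0.1185, 0.1984, 0.3209.
p̂_st = 0.3621·0.69 + 0.1185·0.38 + 0.1984·0.81 + 0.3209·0.33 ≈ 0.561548... → 0.5615.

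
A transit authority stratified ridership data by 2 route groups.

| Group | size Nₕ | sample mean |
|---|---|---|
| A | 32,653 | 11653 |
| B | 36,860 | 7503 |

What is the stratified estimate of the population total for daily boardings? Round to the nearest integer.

657065989

Estimate total by summing Nₕ·x̄ₕ over strata.
32653·11653 + 36860·7503 = 380505409 + 276560580 = 657065989.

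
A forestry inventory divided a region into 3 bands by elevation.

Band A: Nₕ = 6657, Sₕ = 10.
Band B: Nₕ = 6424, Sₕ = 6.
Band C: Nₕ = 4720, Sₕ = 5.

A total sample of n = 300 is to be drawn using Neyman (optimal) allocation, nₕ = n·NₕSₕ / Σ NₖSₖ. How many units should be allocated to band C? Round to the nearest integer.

55

Σ NₕSₕ = 6657·10 + 6424·6 + 4720·5 = 128714.
Share for C: 23600/128714 = 0.18335.
n_C = 300 × 0.18335 = 55.006... → 55.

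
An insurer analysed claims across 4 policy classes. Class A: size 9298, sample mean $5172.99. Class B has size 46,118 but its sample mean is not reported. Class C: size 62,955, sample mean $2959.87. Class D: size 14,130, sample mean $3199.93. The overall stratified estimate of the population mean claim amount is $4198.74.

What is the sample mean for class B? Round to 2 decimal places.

N = 9298 + 46118 + 62955 + 14130 = 132501.
Overall total = μ·N = 4198.74·132501 = 556337248.74.
Subtract the known strata: 9298·5172.99 + 62955·2959.87 + 14130·3199.93 = 279652087.77.
Remaining total for class B: 556337248.74 − 279652087.77 = 276685160.97.
Divide by its size: 276685160.97 / 46118 = 5999.5048... → 5999.50.

5999.50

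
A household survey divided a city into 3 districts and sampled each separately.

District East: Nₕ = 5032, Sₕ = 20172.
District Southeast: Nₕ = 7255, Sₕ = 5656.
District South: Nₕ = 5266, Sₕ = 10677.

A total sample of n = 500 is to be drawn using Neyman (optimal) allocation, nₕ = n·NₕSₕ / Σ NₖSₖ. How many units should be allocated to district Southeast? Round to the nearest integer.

103

Σ NₕSₕ = 5032·20172 + 7255·5656 + 5266·10677 = 198764866.
Share for Southeast: 41034280/198764866 = 0.20645.
n_Southeast = 500 × 0.20645 = 103.223... → 103.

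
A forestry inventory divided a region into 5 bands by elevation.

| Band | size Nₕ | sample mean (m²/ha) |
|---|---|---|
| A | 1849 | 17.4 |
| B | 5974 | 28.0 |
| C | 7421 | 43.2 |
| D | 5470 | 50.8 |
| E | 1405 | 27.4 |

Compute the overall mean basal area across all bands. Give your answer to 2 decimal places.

N = 1849 + 5974 + 7421 + 5470 + 1405 = 22119.
Overall mean = Σ (Nₕ/N)·x̄ₕ — weight by population share, not a simple average.
Σ Nₕx̄ₕ = 1849·17.4 + 5974·28.0 + 7421·43.2 + 5470·50.8 + 1405·27.4 = 32172.6 + 167272 + 320587.2 + 277876 + 38497 = 836404.8.
Divide by N: 836404.8 / 22119 = 37.8139... → 37.81.

37.81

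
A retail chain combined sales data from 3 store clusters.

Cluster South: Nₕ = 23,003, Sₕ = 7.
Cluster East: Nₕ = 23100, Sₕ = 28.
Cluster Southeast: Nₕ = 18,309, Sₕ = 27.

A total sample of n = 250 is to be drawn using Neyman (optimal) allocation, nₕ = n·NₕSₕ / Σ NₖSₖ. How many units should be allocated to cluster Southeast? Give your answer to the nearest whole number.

South: NₕSₕ = 23003·7 = 161021
East: NₕSₕ = 23100·28 = 646800
Southeast: NₕSₕ = 18309·27 = 494343
Σ NₕSₕ = 1302164.
n_Southeast = 250·494343/1302164 = 94.908... → 95.

95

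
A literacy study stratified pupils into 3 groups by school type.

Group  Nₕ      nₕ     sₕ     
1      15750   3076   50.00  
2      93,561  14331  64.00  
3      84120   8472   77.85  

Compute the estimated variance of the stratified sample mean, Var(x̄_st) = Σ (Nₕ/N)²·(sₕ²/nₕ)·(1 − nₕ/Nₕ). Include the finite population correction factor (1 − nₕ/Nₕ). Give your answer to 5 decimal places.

0.18263

N = 193431; Wₕ = Nₕ/N.
group 1: (15750/193431)²·50.00²/3076·(1 − 3076/15750) = 0.00433607
group 2: (93561/193431)²·64.00²/14331·(1 − 14331/93561) = 0.05662599
group 3: (84120/193431)²·77.85²/8472·(1 − 8472/84120) = 0.12166785
Sum = 0.18262991 → 0.18263.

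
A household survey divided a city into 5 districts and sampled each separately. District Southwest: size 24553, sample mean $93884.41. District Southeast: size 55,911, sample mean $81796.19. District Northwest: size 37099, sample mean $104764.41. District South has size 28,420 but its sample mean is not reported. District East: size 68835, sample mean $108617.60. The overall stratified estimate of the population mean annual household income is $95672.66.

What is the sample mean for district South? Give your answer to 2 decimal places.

81295.27

N = 24553 + 55911 + 37099 + 28420 + 68835 = 214818.
Overall total = μ·N = 95672.66·214818 = 20552209475.88.
Subtract the known strata: 24553·93884.41 + 55911·81796.19 + 37099·104764.41 + 68835·108617.60 = 18241798040.41.
Remaining total for district South: 20552209475.88 − 18241798040.41 = 2310411435.47.
Divide by its size: 2310411435.47 / 28420 = 81295.2651... → 81295.27.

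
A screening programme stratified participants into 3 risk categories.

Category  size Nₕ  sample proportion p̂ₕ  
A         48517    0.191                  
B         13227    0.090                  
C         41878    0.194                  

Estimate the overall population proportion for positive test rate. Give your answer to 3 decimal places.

N = 48517 + 13227 + 41878 = 103622.
Overall proportion = Σ (Nₕ/N)·p̂ₕ.
Σ Nₕp̂ₕ = 9266.747 + 1190.43 + 8124.332 = 18581.509.
18581.509 / 103622 = 0.17932... → 0.179.

0.179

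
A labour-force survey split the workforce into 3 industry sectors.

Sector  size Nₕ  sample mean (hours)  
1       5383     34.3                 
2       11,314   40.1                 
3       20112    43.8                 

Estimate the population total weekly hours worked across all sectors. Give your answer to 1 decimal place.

1: 5383·34.3 = 184636.9
2: 11314·40.1 = 453691.4
3: 20112·43.8 = 880905.6
τ̂ = Σ Nₕx̄ₕ = 1519233.9.

1519233.9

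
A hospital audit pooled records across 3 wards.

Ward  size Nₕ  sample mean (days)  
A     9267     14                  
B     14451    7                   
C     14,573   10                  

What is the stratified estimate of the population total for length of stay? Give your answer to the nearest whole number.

376625

Estimate total by summing Nₕ·x̄ₕ over strata.
9267·14 + 14451·7 + 14573·10 = 129738 + 101157 + 145730 = 376625.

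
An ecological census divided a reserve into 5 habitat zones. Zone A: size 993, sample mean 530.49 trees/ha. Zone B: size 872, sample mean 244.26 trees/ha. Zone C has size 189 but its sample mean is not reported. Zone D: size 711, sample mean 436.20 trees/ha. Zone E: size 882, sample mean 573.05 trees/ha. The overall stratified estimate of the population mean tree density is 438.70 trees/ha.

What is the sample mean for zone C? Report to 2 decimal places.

235.98

N = 993 + 872 + 189 + 711 + 882 = 3647.
Overall total = μ·N = 438.70·3647 = 1599938.9.
Subtract the known strata: 993·530.49 + 872·244.26 + 711·436.20 + 882·573.05 = 1555339.59.
Remaining total for zone C: 1599938.9 − 1555339.59 = 44599.31.
Divide by its size: 44599.31 / 189 = 235.9752... → 235.98.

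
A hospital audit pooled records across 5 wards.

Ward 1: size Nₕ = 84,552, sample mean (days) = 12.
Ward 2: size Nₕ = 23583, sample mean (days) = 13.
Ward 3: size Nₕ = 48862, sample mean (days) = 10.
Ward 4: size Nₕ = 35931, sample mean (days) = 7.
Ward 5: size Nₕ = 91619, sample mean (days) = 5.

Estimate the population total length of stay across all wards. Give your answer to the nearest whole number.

2519435

Estimate total by summing Nₕ·x̄ₕ over strata.
84552·12 + 23583·13 + 48862·10 + 35931·7 + 91619·5 = 1014624 + 306579 + 488620 + 251517 + 458095 = 2519435.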